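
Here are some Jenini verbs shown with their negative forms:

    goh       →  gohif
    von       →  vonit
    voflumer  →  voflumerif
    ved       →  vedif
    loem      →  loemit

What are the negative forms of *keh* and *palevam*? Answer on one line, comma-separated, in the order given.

kehif, palevamit

The pattern is nasality of the final consonant: -it when the stem ends in a nasal (*von*, *loem*); -if when the stem ends in a non-nasal consonant (*goh*, *voflumer*, *ved*).
Since the final consonant of *keh* is /h/ (non-nasal), it takes -if, giving *kehif*.
The final consonant of *palevam* is /m/, which is a nasal, so the suffix is -it, giving *palevamit*.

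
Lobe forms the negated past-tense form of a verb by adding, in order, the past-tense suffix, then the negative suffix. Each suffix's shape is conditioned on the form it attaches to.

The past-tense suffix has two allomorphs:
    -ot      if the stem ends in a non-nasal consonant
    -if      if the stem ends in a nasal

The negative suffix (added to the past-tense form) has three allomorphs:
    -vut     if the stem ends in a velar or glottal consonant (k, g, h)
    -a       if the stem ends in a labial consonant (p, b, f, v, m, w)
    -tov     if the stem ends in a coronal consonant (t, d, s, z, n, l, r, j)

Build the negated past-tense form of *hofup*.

*hofup* — final consonant /p/ (non-nasal) → -ot → *hofupot*.
The past-tense form *hofupot* — final consonant /t/ (coronal) → -tov → *hofupottov*.

hofupottov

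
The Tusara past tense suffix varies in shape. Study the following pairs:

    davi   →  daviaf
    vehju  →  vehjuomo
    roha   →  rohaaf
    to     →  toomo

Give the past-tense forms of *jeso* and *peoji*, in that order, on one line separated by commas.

jesoomo, peojiaf

The alternation tracks the last vowel of the stem — -omo when the last vowel of the stem is a rounded vowel (*vehju*, *to*); -af when the last vowel of the stem is an unrounded vowel (*davi*, *roha*).
The last vowel of *jeso* is /o/, which is a rounded vowel, so the suffix is -omo, giving *jesoomo*.
The last vowel of *peoji* is /i/, which is an unrounded vowel, so the suffix is -af, giving *peojiaf*.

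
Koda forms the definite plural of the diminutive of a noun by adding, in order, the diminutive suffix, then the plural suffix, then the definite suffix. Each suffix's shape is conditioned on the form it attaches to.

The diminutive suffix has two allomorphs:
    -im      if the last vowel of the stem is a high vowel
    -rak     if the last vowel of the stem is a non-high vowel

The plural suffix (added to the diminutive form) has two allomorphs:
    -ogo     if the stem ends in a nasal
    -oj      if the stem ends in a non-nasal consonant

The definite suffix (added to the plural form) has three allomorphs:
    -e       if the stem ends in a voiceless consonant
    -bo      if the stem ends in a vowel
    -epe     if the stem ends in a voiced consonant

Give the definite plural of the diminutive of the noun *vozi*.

*vozi*: last vowel = /i/, a high vowel → -im → *voziim*.
Since the final consonant of the diminutive form *voziim* is /m/ (a nasal), it takes -ogo, giving *voziimogo*.
The plural form *voziimogo*: final sound = /o/, a vowel → -bo → *voziimogobo*.

voziimogobo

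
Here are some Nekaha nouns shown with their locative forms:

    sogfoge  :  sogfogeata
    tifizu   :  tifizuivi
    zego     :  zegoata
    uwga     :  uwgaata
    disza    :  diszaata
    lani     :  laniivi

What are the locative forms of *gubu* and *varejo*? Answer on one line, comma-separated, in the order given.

gubuivi, varejoata

The alternation tracks the last vowel of the stem — -ivi when the last vowel of the stem is a high vowel (*tifizu*, *lani*); -ata when the last vowel of the stem is a non-high vowel (*sogfoge*, *zego*, *uwga*, *disza*).
Since the last vowel of *gubu* is /u/ (a high vowel), it takes -ivi, giving *gubuivi*.
Since the last vowel of *varejo* is /o/ (a non-high vowel), it takes -ata, giving *varejoata*.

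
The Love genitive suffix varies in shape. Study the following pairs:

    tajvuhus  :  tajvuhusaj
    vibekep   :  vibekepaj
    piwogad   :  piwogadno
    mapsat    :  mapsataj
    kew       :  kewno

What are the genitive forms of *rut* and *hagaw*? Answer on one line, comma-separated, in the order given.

The alternation tracks the final consonant of the stem — -aj when the stem ends in a voiceless consonant (*tajvuhus*, *vibekep*, *mapsat*); -no when the stem ends in a voiced consonant (*piwogad*, *kew*).
*rut* — final consonant /t/ (voiceless) → -aj → *rutaj*.
Since the final consonant of *hagaw* is /w/ (voiced), it takes -no, giving *hagawno*.

rutaj, hagawno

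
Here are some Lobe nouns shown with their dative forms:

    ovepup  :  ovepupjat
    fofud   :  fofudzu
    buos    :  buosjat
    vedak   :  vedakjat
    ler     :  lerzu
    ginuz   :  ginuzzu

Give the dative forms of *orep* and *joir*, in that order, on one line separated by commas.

orepjat, joirzu

The alternation tracks the final consonant of the stem — -jat when the stem ends in a voiceless consonant (*ovepup*, *buos*, *vedak*); -zu when the stem ends in a voiced consonant (*fofud*, *ler*, *ginuz*).
*orep* — final consonant /p/ (voiceless) → -jat → *orepjat*.
*joir* — final consonant /r/ (voiced) → -zu → *joirzu*.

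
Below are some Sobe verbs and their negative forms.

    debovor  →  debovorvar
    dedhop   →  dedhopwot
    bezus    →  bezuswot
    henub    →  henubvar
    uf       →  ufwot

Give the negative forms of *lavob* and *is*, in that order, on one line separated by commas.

lavobvar, iswot

The pattern is voicing of the final consonant: -wot when the stem ends in a voiceless consonant (*dedhop*, *bezus*, *uf*); -var when the stem ends in a voiced consonant (*debovor*, *henub*).
The final consonant of *lavob* is /b/, which is voiced, so the suffix is -var, giving *lavobvar*.
*is* — final consonant /s/ (voiceless) → -wot → *iswot*.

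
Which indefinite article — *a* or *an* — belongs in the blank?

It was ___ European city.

a

The indefinite article is chosen by the initial *sound* of the following word, not its spelling.
*European* begins with the sound /jʊ/ (eu pronounced /jʊ/) — a consonant sound.
So the article is *a*: It was a European city.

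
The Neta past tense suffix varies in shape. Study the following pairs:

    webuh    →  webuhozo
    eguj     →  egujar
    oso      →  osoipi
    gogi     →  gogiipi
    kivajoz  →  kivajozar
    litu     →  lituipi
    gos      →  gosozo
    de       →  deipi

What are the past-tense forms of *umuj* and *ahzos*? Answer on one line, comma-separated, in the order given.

umujar, ahzosozo

The suffix is conditioned by the final sound: -ozo when the stem ends in a voiceless consonant (*webuh*, *gos*); -ar when the stem ends in a voiced consonant (*eguj*, *kivajoz*); -ipi when the stem ends in a vowel (*oso*, *gogi*, *litu*, *de*).
*umuj*: final sound = /j/, a voiced consonant → -ar → *umujar*.
Since the final sound of *ahzos* is /s/ (a voiceless consonant), it takes -ozo, giving *ahzosozo*.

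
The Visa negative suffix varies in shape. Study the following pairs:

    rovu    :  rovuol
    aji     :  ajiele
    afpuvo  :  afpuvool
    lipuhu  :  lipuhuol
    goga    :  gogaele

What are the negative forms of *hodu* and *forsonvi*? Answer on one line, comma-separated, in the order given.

The suffix is conditioned by the last vowel: -ol when the last vowel of the stem is a rounded vowel (*rovu*, *afpuvo*, *lipuhu*); -ele when the last vowel of the stem is an unrounded vowel (*aji*, *goga*).
The last vowel of *hodu* is /u/, which is a rounded vowel, so the suffix is -ol, giving *hoduol*.
Since the last vowel of *forsonvi* is /i/ (an unrounded vowel), it takes -ele, giving *forsonviele*.

hoduol, forsonviele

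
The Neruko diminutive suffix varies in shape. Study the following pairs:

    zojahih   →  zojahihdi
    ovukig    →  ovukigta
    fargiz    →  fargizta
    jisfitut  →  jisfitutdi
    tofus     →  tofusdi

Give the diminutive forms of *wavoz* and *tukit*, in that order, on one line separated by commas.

wavozta, tukitdi

The suffix is conditioned by the final consonant: -di when the stem ends in a voiceless consonant (*zojahih*, *jisfitut*, *tofus*); -ta when the stem ends in a voiced consonant (*ovukig*, *fargiz*).
*wavoz*: final consonant = /z/, voiced → -ta → *wavozta*.
*tukit* — final consonant /t/ (voiceless) → -di → *tukitdi*.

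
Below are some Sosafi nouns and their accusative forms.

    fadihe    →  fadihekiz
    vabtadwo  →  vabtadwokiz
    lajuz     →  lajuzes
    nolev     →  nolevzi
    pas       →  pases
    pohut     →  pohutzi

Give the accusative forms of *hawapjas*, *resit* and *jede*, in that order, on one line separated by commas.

Looking at the final sound of each stem: -es when the stem ends in a sibilant (*lajuz*, *pas*); -zi when the stem ends in a non-sibilant consonant (*nolev*, *pohut*); -kiz when the stem ends in a vowel (*fadihe*, *vabtadwo*).
*hawapjas* — final sound /s/ (a sibilant) → -es → *hawapjases*.
*resit* — final sound /t/ (a non-sibilant consonant) → -zi → *resitzi*.
*jede* — final sound /e/ (a vowel) → -kiz → *jedekiz*.

hawapjases, resitzi, jedekiz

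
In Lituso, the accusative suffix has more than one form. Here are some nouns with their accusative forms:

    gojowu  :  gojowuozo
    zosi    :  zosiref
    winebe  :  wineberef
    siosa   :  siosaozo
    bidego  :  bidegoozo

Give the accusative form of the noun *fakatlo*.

Looking at the last vowel of each stem: -ref when the last vowel of the stem is a front vowel (*zosi*, *winebe*); -ozo when the last vowel of the stem is a back vowel (*gojowu*, *siosa*, *bidego*).
Since the last vowel of *fakatlo* is /o/ (a back vowel), it takes -ozo, giving *fakatloozo*.

fakatloozo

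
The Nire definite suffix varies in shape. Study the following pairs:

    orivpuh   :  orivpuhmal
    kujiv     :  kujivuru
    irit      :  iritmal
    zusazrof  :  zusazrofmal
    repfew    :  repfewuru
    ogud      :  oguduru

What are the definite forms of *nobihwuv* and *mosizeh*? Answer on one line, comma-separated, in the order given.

nobihwuvuru, mosizehmal

Looking at the final consonant of each stem: -mal when the stem ends in a voiceless consonant (*orivpuh*, *irit*, *zusazrof*); -uru when the stem ends in a voiced consonant (*kujiv*, *repfew*, *ogud*).
Since the final consonant of *nobihwuv* is /v/ (voiced), it takes -uru, giving *nobihwuvuru*.
The final consonant of *mosizeh* is /h/, which is voiceless, so the suffix is -mal, giving *mosizehmal*.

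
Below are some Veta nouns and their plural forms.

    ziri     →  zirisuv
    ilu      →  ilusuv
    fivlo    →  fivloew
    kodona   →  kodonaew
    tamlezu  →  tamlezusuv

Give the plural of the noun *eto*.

The suffix is conditioned by the last vowel: -suv when the last vowel of the stem is a high vowel (*ziri*, *ilu*, *tamlezu*); -ew when the last vowel of the stem is a non-high vowel (*fivlo*, *kodona*).
The last vowel of *eto* is /o/, which is a non-high vowel, so the suffix is -ew, giving *etoew*.

etoew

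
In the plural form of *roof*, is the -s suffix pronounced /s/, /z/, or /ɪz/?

/s/

The stem *roof* ends in a voiceless non-sibilant consonant.
The plural suffix surfaces as /ɪz/ after sibilants, /s/ after other voiceless consonants, and /z/ after other voiced sounds.
So the plural -s on *roof* is pronounced /s/.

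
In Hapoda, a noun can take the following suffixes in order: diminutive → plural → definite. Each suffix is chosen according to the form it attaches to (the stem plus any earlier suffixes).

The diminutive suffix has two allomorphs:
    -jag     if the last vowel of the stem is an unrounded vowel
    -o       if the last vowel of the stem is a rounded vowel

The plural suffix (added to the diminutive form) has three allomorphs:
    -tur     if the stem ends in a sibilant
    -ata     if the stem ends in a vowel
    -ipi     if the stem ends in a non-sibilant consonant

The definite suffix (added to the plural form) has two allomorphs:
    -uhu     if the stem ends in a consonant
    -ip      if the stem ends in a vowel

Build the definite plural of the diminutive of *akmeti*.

akmetijagipiip

*akmeti*: last vowel = /i/, an unrounded vowel → -jag → *akmetijag*.
The diminutive form *akmetijag* — final sound /g/ (a non-sibilant consonant) → -ipi → *akmetijagipi*.
The final sound of the plural form *akmetijagipi* is /i/, which is a vowel, so the definite suffix is -ip, giving *akmetijagipiip*.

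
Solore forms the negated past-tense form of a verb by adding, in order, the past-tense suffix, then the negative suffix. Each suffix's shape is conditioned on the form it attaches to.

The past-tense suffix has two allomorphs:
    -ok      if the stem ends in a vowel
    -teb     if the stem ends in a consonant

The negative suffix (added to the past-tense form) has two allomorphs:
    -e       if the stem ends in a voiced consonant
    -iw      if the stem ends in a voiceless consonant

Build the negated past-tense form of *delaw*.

delawtebe

*delaw*: final sound = /w/, a consonant → -teb → *delawteb*.
Since the final consonant of the past-tense form *delawteb* is /b/ (voiced), it takes -e, giving *delawtebe*.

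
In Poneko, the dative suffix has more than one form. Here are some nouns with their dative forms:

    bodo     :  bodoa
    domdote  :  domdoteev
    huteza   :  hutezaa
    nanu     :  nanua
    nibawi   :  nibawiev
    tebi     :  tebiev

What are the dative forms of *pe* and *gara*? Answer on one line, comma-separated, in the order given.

peev, garaa

The alternation tracks the last vowel of the stem — -ev when the last vowel of the stem is a front vowel (*domdote*, *nibawi*, *tebi*); -a when the last vowel of the stem is a back vowel (*bodo*, *huteza*, *nanu*).
*pe* — last vowel /e/ (a front vowel) → -ev → *peev*.
*gara*: last vowel = /a/, a back vowel → -a → *garaa*.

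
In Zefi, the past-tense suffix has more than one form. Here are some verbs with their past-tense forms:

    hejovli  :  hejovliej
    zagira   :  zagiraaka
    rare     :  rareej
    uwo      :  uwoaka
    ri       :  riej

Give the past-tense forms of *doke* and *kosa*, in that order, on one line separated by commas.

dokeej, kosaaka

Looking at the last vowel of each stem: -ej when the last vowel of the stem is a front vowel (*hejovli*, *rare*, *ri*); -aka when the last vowel of the stem is a back vowel (*zagira*, *uwo*).
*doke*: last vowel = /e/, a front vowel → -ej → *dokeej*.
*kosa*: last vowel = /a/, a back vowel → -aka → *kosaaka*.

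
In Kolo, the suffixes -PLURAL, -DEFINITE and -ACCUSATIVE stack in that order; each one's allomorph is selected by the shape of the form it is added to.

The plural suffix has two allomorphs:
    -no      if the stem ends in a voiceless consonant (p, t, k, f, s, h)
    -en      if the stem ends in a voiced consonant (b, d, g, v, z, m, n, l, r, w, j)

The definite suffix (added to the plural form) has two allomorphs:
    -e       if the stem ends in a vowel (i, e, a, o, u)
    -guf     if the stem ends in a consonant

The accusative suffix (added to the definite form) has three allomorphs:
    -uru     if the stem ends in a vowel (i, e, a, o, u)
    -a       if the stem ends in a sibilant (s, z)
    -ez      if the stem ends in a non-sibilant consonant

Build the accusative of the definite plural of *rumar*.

*rumar* — final consonant /r/ (voiced) → -en → *rumaren*.
The final sound of the plural form *rumaren* is /n/, which is a consonant, so the definite suffix is -guf, giving *rumarenguf*.
Since the final sound of the definite form *rumarenguf* is /f/ (a non-sibilant consonant), it takes -ez, giving *rumarengufez*.

rumarengufez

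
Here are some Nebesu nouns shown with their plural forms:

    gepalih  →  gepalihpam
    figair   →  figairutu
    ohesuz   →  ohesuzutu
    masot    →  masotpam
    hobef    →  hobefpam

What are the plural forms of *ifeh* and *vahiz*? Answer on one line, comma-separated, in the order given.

Looking at the final consonant of each stem: -pam when the stem ends in a voiceless consonant (*gepalih*, *masot*, *hobef*); -utu when the stem ends in a voiced consonant (*figair*, *ohesuz*).
The final consonant of *ifeh* is /h/, which is voiceless, so the suffix is -pam, giving *ifehpam*.
*vahiz*: final consonant = /z/, voiced → -utu → *vahizutu*.

ifehpam, vahizutu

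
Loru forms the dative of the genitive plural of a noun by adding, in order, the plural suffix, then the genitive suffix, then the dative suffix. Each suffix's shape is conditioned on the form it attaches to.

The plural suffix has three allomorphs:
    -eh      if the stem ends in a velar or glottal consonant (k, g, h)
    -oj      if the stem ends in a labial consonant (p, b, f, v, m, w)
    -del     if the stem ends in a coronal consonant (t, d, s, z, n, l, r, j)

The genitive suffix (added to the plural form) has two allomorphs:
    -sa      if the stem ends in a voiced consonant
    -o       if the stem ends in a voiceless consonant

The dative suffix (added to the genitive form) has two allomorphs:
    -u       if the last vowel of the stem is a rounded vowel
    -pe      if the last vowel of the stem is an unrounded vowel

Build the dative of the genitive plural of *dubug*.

*dubug* — final consonant /g/ (velar/glottal) → -eh → *dubugeh*.
The plural form *dubugeh*: final consonant = /h/, voiceless → -o → *dubugeho*.
The genitive form *dubugeho* — last vowel /o/ (a rounded vowel) → -u → *dubugehou*.

dubugehou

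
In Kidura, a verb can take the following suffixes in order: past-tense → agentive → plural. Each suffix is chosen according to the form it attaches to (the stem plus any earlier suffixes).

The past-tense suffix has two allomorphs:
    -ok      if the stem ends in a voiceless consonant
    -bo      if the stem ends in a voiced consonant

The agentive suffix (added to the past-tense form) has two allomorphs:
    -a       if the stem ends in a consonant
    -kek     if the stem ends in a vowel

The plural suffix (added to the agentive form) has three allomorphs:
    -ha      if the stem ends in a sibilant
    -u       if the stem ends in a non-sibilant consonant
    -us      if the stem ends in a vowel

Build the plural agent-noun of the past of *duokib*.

*duokib*: final consonant = /b/, voiced → -bo → *duokibbo*.
Since the final sound of the past-tense form *duokibbo* is /o/ (a vowel), it takes -kek, giving *duokibbokek*.
The agentive form *duokibbokek*: final sound = /k/, a non-sibilant consonant → -u → *duokibbokeku*.

duokibbokeku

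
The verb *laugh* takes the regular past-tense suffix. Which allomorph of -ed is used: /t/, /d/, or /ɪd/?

/t/

The stem *laugh* ends in a voiceless consonant other than /t/.
The -ed suffix is realized as /ɪd/ after /t, d/; as /t/ after other voiceless consonants; and as /d/ after other voiced sounds.
So -ed on *laugh* is pronounced /t/.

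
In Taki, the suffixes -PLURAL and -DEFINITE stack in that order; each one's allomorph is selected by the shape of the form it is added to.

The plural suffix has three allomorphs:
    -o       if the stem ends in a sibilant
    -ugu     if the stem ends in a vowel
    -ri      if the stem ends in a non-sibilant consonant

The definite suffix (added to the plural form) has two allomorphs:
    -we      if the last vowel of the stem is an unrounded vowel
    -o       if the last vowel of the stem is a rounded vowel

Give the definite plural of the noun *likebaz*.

likebazoo

*likebaz* — final sound /z/ (a sibilant) → -o → *likebazo*.
The plural form *likebazo*: last vowel = /o/, a rounded vowel → -o → *likebazoo*.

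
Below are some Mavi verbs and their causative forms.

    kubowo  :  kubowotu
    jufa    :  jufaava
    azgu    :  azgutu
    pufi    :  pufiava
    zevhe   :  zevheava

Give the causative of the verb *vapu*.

The suffix is conditioned by the last vowel: -tu when the last vowel of the stem is a rounded vowel (*kubowo*, *azgu*); -ava when the last vowel of the stem is an unrounded vowel (*jufa*, *pufi*, *zevhe*).
The last vowel of *vapu* is /u/, which is a rounded vowel, so the suffix is -tu, giving *vaputu*.

vaputu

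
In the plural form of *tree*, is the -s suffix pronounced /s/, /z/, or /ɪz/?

The stem *tree* ends in a voiced non-sibilant sound.
The plural suffix surfaces as /ɪz/ after sibilants, /s/ after other voiceless consonants, and /z/ after other voiced sounds.
So the plural -s on *tree* is pronounced /z/.

/z/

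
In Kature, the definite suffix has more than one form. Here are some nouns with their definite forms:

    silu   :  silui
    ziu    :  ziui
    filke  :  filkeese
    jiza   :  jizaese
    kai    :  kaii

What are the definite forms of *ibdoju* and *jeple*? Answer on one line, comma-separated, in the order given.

The suffix is conditioned by the last vowel: -i when the last vowel of the stem is a high vowel (*silu*, *ziu*, *kai*); -ese when the last vowel of the stem is a non-high vowel (*filke*, *jiza*).
*ibdoju* — last vowel /u/ (a high vowel) → -i → *ibdojui*.
*jeple* — last vowel /e/ (a non-high vowel) → -ese → *jepleese*.

ibdojui, jepleese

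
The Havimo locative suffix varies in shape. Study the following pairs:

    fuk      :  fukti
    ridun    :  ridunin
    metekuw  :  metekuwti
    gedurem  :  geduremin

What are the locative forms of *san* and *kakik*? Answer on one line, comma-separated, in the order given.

sanin, kakikti

The alternation tracks the final consonant of the stem — -in when the stem ends in a nasal (*ridun*, *gedurem*); -ti when the stem ends in a non-nasal consonant (*fuk*, *metekuw*).
*san*: final consonant = /n/, a nasal → -in → *sanin*.
*kakik*: final consonant = /k/, non-nasal → -ti → *kakikti*.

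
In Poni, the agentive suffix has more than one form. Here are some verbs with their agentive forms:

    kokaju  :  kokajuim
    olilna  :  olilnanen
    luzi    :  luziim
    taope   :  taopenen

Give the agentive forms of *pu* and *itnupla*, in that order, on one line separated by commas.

puim, itnuplanen

The suffix is conditioned by the last vowel: -im when the last vowel of the stem is a high vowel (*kokaju*, *luzi*); -nen when the last vowel of the stem is a non-high vowel (*olilna*, *taope*).
The last vowel of *pu* is /u/, which is a high vowel, so the suffix is -im, giving *puim*.
*itnupla* — last vowel /a/ (a non-high vowel) → -nen → *itnuplanen*.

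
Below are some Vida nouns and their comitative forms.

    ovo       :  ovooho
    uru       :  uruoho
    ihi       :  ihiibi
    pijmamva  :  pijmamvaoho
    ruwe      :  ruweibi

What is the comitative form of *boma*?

The suffix is conditioned by the last vowel: -ibi when the last vowel of the stem is a front vowel (*ihi*, *ruwe*); -oho when the last vowel of the stem is a back vowel (*ovo*, *uru*, *pijmamva*).
The last vowel of *boma* is /a/, which is a back vowel, so the suffix is -oho, giving *bomaoho*.

bomaoho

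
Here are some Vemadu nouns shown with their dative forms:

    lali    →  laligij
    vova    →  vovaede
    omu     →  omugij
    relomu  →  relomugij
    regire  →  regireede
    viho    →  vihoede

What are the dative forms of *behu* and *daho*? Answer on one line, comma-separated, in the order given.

The pattern is height harmony: -gij when the last vowel of the stem is a high vowel (*lali*, *omu*, *relomu*); -ede when the last vowel of the stem is a non-high vowel (*vova*, *regire*, *viho*).
The last vowel of *behu* is /u/, which is a high vowel, so the suffix is -gij, giving *behugij*.
Since the last vowel of *daho* is /o/ (a non-high vowel), it takes -ede, giving *dahoede*.

behugij, dahoede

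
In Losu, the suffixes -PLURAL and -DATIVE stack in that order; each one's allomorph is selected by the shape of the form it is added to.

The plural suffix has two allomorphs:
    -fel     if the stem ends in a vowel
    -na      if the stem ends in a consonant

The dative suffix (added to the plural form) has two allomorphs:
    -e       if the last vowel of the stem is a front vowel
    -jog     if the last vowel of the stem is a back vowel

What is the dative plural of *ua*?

uafele

The final sound of *ua* is /a/, which is a vowel, so the plural suffix is -fel, giving *uafel*.
The last vowel of the plural form *uafel* is /e/, which is a front vowel, so the dative suffix is -e, giving *uafele*.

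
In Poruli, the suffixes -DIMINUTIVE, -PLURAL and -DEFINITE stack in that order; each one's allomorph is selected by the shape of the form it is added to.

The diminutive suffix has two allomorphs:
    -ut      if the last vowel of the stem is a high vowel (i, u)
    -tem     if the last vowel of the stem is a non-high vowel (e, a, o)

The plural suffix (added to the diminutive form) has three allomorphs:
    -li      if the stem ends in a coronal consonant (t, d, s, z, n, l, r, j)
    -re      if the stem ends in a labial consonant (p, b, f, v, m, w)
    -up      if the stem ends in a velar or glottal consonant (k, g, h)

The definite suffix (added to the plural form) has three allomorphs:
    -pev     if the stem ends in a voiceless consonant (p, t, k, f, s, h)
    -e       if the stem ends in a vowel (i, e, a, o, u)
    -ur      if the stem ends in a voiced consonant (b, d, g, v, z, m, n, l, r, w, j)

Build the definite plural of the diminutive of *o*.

Since the last vowel of *o* is /o/ (a non-high vowel), it takes -tem, giving *otem*.
Since the final consonant of the diminutive form *otem* is /m/ (labial), it takes -re, giving *otemre*.
Since the final sound of the plural form *otemre* is /e/ (a vowel), it takes -e, giving *otemree*.

otemree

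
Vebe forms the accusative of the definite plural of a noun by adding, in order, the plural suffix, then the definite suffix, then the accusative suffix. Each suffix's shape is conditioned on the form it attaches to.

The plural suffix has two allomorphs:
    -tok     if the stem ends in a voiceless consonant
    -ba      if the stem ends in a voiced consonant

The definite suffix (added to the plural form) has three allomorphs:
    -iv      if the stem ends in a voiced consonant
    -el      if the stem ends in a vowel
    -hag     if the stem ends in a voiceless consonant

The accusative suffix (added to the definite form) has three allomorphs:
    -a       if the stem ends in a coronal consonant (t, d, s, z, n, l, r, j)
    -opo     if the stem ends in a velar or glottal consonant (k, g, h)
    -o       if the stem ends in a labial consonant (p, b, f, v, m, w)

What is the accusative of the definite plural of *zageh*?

zagehtokhagopo

*zageh*: final consonant = /h/, voiceless → -tok → *zagehtok*.
Since the final sound of the plural form *zagehtok* is /k/ (a voiceless consonant), it takes -hag, giving *zagehtokhag*.
The final consonant of the definite form *zagehtokhag* is /g/, which is velar/glottal, so the accusative suffix is -opo, giving *zagehtokhagopo*.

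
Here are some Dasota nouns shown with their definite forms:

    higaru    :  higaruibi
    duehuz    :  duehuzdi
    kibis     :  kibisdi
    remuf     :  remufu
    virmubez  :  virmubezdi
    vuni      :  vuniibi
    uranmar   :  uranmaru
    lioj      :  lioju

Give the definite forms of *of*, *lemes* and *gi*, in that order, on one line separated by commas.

ofu, lemesdi, giibi

The suffix is conditioned by the final sound: -di when the stem ends in a sibilant (*duehuz*, *kibis*, *virmubez*); -u when the stem ends in a non-sibilant consonant (*remuf*, *uranmar*, *lioj*); -ibi when the stem ends in a vowel (*higaru*, *vuni*).
Since the final sound of *of* is /f/ (a non-sibilant consonant), it takes -u, giving *ofu*.
Since the final sound of *lemes* is /s/ (a sibilant), it takes -di, giving *lemesdi*.
Since the final sound of *gi* is /i/ (a vowel), it takes -ibi, giving *giibi*.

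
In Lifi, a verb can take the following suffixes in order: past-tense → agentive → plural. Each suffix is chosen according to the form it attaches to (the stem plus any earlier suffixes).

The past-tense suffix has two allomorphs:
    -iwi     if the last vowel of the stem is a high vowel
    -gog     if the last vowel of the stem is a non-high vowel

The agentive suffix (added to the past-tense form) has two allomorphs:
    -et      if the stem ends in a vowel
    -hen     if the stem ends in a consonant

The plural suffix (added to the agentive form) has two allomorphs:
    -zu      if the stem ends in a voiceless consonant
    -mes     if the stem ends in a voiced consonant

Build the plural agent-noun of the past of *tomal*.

tomalgoghenmes

*tomal* — last vowel /a/ (a non-high vowel) → -gog → *tomalgog*.
The past-tense form *tomalgog* — final sound /g/ (a consonant) → -hen → *tomalgoghen*.
The agentive form *tomalgoghen* — final consonant /n/ (voiced) → -mes → *tomalgoghenmes*.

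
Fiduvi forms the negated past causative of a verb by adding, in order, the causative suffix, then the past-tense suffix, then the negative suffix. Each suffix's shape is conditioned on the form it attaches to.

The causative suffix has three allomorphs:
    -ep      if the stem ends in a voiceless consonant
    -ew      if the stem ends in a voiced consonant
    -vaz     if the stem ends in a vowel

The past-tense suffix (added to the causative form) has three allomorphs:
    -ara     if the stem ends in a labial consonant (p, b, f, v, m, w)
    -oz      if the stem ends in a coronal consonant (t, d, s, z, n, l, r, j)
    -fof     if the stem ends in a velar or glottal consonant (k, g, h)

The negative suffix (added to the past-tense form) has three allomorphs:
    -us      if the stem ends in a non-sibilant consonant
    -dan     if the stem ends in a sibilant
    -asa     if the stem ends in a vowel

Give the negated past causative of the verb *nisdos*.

nisdoseparaasa

*nisdos* — final sound /s/ (a voiceless consonant) → -ep → *nisdosep*.
The causative form *nisdosep* — final consonant /p/ (labial) → -ara → *nisdosepara*.
The past-tense form *nisdosepara* — final sound /a/ (a vowel) → -asa → *nisdoseparaasa*.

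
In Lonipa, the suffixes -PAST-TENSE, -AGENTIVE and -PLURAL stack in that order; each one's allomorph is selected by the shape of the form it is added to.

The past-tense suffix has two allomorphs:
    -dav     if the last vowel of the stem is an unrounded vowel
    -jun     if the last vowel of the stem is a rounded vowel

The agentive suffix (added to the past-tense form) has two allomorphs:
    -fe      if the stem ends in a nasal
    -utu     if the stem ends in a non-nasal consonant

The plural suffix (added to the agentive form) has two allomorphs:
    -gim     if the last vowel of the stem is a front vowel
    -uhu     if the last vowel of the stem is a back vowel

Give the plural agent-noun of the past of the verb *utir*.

utirdavutuuhu

Since the last vowel of *utir* is /i/ (an unrounded vowel), it takes -dav, giving *utirdav*.
The past-tense form *utirdav*: final consonant = /v/, non-nasal → -utu → *utirdavutu*.
Since the last vowel of the agentive form *utirdavutu* is /u/ (a back vowel), it takes -uhu, giving *utirdavutuuhu*.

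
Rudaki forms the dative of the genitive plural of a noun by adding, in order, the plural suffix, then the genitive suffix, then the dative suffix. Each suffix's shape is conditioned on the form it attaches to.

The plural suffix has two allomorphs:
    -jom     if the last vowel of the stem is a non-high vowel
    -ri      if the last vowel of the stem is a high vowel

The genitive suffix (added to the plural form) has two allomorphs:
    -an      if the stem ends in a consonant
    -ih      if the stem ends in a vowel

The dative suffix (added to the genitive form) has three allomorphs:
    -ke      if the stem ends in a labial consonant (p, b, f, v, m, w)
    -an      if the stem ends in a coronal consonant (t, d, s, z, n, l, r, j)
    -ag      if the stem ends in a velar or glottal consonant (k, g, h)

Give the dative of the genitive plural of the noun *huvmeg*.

Since the last vowel of *huvmeg* is /e/ (a non-high vowel), it takes -jom, giving *huvmegjom*.
The final sound of the plural form *huvmegjom* is /m/, which is a consonant, so the genitive suffix is -an, giving *huvmegjoman*.
The final consonant of the genitive form *huvmegjoman* is /n/, which is coronal, so the dative suffix is -an, giving *huvmegjomanan*.

huvmegjomanan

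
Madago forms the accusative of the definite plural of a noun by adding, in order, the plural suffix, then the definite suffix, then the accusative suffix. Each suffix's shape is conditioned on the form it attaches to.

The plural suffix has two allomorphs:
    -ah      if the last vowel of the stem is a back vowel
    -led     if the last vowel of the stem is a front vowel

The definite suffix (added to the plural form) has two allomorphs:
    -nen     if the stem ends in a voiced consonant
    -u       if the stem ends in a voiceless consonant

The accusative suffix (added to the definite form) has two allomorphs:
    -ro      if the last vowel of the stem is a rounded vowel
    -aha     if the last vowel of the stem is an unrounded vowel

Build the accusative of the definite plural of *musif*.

Since the last vowel of *musif* is /i/ (a front vowel), it takes -led, giving *musifled*.
Since the final consonant of the plural form *musifled* is /d/ (voiced), it takes -nen, giving *musiflednen*.
The definite form *musiflednen*: last vowel = /e/, an unrounded vowel → -aha → *musiflednenaha*.

musiflednenaha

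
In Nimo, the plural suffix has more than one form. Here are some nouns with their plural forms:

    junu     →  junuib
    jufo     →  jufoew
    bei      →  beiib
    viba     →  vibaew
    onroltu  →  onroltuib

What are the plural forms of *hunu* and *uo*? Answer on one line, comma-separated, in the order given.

hunuib, uoew

The alternation tracks the last vowel of the stem — -ib when the last vowel of the stem is a high vowel (*junu*, *bei*, *onroltu*); -ew when the last vowel of the stem is a non-high vowel (*jufo*, *viba*).
*hunu*: last vowel = /u/, a high vowel → -ib → *hunuib*.
*uo*: last vowel = /o/, a non-high vowel → -ew → *uoew*.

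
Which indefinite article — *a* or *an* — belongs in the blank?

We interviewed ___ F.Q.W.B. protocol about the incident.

an

The indefinite article is chosen by the initial *sound* of the following word, not its spelling.
The initialism *F.Q.W.B.* is read letter by letter; the first letter, F, is pronounced /ɛf/, which begins with a vowel sound.
So the article is *an*: We interviewed an F.Q.W.B. protocol about the incident.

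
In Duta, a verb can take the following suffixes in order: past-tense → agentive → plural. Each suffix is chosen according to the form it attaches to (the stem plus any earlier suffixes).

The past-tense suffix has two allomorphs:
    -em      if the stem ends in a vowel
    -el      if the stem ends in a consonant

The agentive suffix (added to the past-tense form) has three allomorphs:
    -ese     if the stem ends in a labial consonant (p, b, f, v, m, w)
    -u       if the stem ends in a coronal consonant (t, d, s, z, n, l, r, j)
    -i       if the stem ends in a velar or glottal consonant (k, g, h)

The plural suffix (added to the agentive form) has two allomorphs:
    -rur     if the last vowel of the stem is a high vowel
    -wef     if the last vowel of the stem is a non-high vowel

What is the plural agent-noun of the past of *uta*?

utaemesewef

*uta* — final sound /a/ (a vowel) → -em → *utaem*.
The past-tense form *utaem* — final consonant /m/ (labial) → -ese → *utaemese*.
The agentive form *utaemese* — last vowel /e/ (a non-high vowel) → -wef → *utaemesewef*.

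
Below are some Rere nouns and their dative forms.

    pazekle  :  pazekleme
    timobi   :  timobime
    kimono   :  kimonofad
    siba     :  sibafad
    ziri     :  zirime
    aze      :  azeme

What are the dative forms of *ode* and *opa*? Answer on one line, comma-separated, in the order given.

odeme, opafad

The alternation tracks the last vowel of the stem — -me when the last vowel of the stem is a front vowel (*pazekle*, *timobi*, *ziri*, *aze*); -fad when the last vowel of the stem is a back vowel (*kimono*, *siba*).
*ode* — last vowel /e/ (a front vowel) → -me → *odeme*.
*opa* — last vowel /a/ (a back vowel) → -fad → *opafad*.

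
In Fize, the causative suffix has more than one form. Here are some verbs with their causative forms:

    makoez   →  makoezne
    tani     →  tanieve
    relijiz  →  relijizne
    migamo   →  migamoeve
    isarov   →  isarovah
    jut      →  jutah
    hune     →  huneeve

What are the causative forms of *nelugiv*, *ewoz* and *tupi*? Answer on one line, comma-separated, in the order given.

nelugivah, ewozne, tupieve

Looking at the final sound of each stem: -ne when the stem ends in a sibilant (*makoez*, *relijiz*); -ah when the stem ends in a non-sibilant consonant (*isarov*, *jut*); -eve when the stem ends in a vowel (*tani*, *migamo*, *hune*).
The final sound of *nelugiv* is /v/, which is a non-sibilant consonant, so the suffix is -ah, giving *nelugivah*.
The final sound of *ewoz* is /z/, which is a sibilant, so the suffix is -ne, giving *ewozne*.
Since the final sound of *tupi* is /i/ (a vowel), it takes -eve, giving *tupieve*.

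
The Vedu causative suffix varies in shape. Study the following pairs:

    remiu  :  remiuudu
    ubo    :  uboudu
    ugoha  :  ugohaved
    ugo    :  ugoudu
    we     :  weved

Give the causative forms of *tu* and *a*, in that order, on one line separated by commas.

tuudu, aved

The alternation tracks the last vowel of the stem — -udu when the last vowel of the stem is a rounded vowel (*remiu*, *ubo*, *ugo*); -ved when the last vowel of the stem is an unrounded vowel (*ugoha*, *we*).
*tu*: last vowel = /u/, a rounded vowel → -udu → *tuudu*.
Since the last vowel of *a* is /a/ (an unrounded vowel), it takes -ved, giving *aved*.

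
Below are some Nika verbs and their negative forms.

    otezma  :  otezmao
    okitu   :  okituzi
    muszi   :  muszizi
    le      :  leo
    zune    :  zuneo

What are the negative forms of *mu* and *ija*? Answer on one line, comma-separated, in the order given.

Looking at the last vowel of each stem: -zi when the last vowel of the stem is a high vowel (*okitu*, *muszi*); -o when the last vowel of the stem is a non-high vowel (*otezma*, *le*, *zune*).
*mu* — last vowel /u/ (a high vowel) → -zi → *muzi*.
Since the last vowel of *ija* is /a/ (a non-high vowel), it takes -o, giving *ijao*.

muzi, ijao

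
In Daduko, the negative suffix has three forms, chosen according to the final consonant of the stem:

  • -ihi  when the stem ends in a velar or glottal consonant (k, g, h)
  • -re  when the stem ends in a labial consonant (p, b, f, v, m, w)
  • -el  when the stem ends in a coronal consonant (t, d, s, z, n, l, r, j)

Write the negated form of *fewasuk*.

fewasukihi

Since the final consonant of *fewasuk* is /k/ (velar/glottal), it takes -ihi, giving *fewasukihi*.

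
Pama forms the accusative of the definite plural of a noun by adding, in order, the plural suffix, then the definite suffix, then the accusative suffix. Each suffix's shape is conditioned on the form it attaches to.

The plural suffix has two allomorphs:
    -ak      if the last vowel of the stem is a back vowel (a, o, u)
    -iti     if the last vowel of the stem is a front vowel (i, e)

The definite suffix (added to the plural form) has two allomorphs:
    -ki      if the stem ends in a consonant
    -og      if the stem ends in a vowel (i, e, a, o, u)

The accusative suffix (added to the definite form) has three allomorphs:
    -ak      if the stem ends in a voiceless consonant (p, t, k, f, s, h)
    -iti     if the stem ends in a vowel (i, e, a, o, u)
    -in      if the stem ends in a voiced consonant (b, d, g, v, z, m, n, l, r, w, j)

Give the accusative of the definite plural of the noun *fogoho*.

The last vowel of *fogoho* is /o/, which is a back vowel, so the plural suffix is -ak, giving *fogohoak*.
The plural form *fogohoak*: final sound = /k/, a consonant → -ki → *fogohoakki*.
The definite form *fogohoakki* — final sound /i/ (a vowel) → -iti → *fogohoakkiiti*.

fogohoakkiiti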